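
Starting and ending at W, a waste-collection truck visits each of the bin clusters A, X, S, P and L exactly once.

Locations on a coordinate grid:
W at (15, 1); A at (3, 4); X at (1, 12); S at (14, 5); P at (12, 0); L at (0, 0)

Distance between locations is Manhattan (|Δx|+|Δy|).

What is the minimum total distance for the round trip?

With 5 stops there are 5!/2 = 60 distinct round trips (a route and its reverse cost the same).
W - A - X - S - P - L - W: 15+10+20+7+12+16 = 80
W - A - X - S - L - P - W: 15+10+20+19+12+4 = 80
W - A - X - P - S - L - W: 15+10+23+7+19+16 = 90
W - A - X - P - L - S - W: 15+10+23+12+19+5 = 84
W - A - X - L - S - P - W: 15+10+13+19+7+4 = 68
W - A - X - L - P - S - W: 15+10+13+12+7+5 = 62
W - A - S - X - P - L - W: 15+12+20+23+12+16 = 98
W - A - S - X - L - P - W: 15+12+20+13+12+4 = 76
W - A - S - P - X - L - W: 15+12+7+23+13+16 = 86
W - A - S - P - L - X - W: 15+12+7+12+13+25 = 84
W - A - S - L - X - P - W: 15+12+19+13+23+4 = 86
W - A - S - L - P - X - W: 15+12+19+12+23+25 = 106
W - A - P - X - S - L - W: 15+13+23+20+19+16 = 106
W - A - P - X - L - S - W: 15+13+23+13+19+5 = 88
… (46 more)
W - S - A - X - L - P - W: 5+12+10+13+12+4 = 56  ← best
The minimum is 56.
One optimal route: W → S → A → X → L → P → W (or its reverse).

Minimum total distance: 56.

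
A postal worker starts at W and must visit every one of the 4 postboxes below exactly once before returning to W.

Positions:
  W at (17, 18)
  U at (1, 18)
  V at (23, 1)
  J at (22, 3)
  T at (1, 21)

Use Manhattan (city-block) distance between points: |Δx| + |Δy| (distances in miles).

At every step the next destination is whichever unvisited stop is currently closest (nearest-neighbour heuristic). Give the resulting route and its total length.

At W the remaining stops are U 16, T 19, J 20, V 23; go to U.
At U the remaining stops are T 3, J 36, V 39; go to T.
At T the remaining stops are J 39, V 42; go to J.
At J the remaining stops are V 3; go to V.
Return V→W: 23.
Total = 16 + 3 + 39 + 3 + 23 = 84.

Total distance 84 miles via the nearest-neighbour route W → U → T → J → V → W.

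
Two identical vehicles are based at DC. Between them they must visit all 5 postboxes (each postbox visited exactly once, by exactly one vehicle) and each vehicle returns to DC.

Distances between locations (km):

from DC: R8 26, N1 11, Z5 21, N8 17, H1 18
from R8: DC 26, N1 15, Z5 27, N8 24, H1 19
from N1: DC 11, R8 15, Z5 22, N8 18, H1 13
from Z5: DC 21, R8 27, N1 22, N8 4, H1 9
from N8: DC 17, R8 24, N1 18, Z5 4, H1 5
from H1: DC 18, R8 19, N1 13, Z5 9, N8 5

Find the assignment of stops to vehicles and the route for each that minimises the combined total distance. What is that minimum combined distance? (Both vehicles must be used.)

Minimum combined distance: 97 km.

Check every non-empty split of the stops between the two vehicles; for each half take its own optimal tour:
  {R8} + {N1, Z5, N8, H1}: 52 + 54 = 106
  {N1} + {R8, Z5, N8, H1}: 22 + 75 = 97
  {R8, N1} + {Z5, N8, H1}: 52 + 48 = 100
  {Z5} + {R8, N1, N8, H1}: 42 + 67 = 109
  {R8, Z5} + {N1, N8, H1}: 74 + 46 = 120
  {N1, Z5} + {R8, N8, H1}: 54 + 67 = 121
  … (15 splits in total)
Best: vehicle 1 DC → N1 → DC = 22; vehicle 2 DC → R8 → H1 → Z5 → N8 → DC = 75; combined 97.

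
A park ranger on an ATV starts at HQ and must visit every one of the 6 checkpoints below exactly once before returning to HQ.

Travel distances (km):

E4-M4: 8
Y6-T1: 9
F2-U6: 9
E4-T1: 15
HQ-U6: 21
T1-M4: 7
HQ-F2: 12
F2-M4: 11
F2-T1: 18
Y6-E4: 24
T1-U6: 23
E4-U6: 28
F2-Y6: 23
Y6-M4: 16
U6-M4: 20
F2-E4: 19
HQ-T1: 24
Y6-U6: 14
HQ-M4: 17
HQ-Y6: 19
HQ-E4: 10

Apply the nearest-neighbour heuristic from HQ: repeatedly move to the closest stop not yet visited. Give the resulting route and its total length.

Nearest-neighbour total = 69 km; route HQ → E4 → M4 → T1 → Y6 → U6 → F2 → HQ.

At HQ the remaining stops are E4 10, F2 12, M4 17, Y6 19, U6 21, T1 24; go to E4.
At E4 the remaining stops are M4 8, T1 15, F2 19, Y6 24, U6 28; go to M4.
At M4 the remaining stops are T1 7, F2 11, Y6 16, U6 20; go to T1.
At T1 the remaining stops are Y6 9, F2 18, U6 23; go to Y6.
At Y6 the remaining stops are U6 14, F2 23; go to U6.
At U6 the remaining stops are F2 9; go to F2.
Return F2→HQ: 12.
Total = 10 + 8 + 7 + 9 + 14 + 9 + 12 = 69.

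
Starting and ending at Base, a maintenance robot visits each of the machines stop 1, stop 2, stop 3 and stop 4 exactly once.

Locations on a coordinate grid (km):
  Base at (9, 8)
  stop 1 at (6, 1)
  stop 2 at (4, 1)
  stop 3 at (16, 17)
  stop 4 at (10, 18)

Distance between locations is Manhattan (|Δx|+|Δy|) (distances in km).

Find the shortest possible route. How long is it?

58 km — the shortest possible round trip.

With 4 stops there are 4!/2 = 12 distinct round trips (a route and its reverse cost the same).
Base - stop 1 - stop 2 - stop 3 - stop 4 - Base: 10+2+28+7+11 = 58
Base - stop 1 - stop 2 - stop 4 - stop 3 - Base: 10+2+23+7+16 = 58
Base - stop 1 - stop 3 - stop 2 - stop 4 - Base: 10+26+28+23+11 = 98
Base - stop 1 - stop 3 - stop 4 - stop 2 - Base: 10+26+7+23+12 = 78
Base - stop 1 - stop 4 - stop 2 - stop 3 - Base: 10+21+23+28+16 = 98
Base - stop 1 - stop 4 - stop 3 - stop 2 - Base: 10+21+7+28+12 = 78
Base - stop 2 - stop 1 - stop 3 - stop 4 - Base: 12+2+26+7+11 = 58
Base - stop 2 - stop 1 - stop 4 - stop 3 - Base: 12+2+21+7+16 = 58
Base - stop 2 - stop 3 - stop 1 - stop 4 - Base: 12+28+26+21+11 = 98
Base - stop 2 - stop 4 - stop 1 - stop 3 - Base: 12+23+21+26+16 = 98
Base - stop 3 - stop 1 - stop 2 - stop 4 - Base: 16+26+2+23+11 = 78
Base - stop 3 - stop 2 - stop 1 - stop 4 - Base: 16+28+2+21+11 = 78
The minimum is 58.
One optimal route: Base → stop 1 → stop 2 → stop 3 → stop 4 → Base (or its reverse).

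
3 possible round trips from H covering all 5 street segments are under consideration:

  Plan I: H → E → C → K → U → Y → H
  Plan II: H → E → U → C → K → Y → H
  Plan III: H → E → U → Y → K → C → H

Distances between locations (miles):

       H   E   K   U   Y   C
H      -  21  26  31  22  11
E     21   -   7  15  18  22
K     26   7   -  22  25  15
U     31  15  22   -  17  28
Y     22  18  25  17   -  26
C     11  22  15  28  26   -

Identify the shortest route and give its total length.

Plan I: 21 + 22 + 15 + 22 + 17 + 22 = 119
Plan II: 21 + 15 + 28 + 15 + 25 + 22 = 126
Plan III: 21 + 15 + 17 + 25 + 15 + 11 = 104

104 miles — Plan III is the shortest.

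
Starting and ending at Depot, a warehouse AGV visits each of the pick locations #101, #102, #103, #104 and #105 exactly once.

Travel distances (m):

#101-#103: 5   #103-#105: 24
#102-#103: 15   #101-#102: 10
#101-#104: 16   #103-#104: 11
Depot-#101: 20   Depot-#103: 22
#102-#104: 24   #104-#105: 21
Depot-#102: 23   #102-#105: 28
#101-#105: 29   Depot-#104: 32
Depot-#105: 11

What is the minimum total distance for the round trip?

Depot → #101 → #102 → #103 → #104 → #105 → Depot: 20+10+15+11+21+11 = 88
Depot → #101 → #102 → #103 → #105 → #104 → Depot: 20+10+15+24+21+32 = 122
Depot → #101 → #102 → #104 → #103 → #105 → Depot: 20+10+24+11+24+11 = 100
Depot → #101 → #102 → #104 → #105 → #103 → Depot: 20+10+24+21+24+22 = 121
Depot → #101 → #102 → #105 → #103 → #104 → Depot: 20+10+28+24+11+32 = 125
Depot → #101 → #102 → #105 → #104 → #103 → Depot: 20+10+28+21+11+22 = 112
Depot → #101 → #103 → #102 → #104 → #105 → Depot: 20+5+15+24+21+11 = 96
Depot → #101 → #103 → #102 → #105 → #104 → Depot: 20+5+15+28+21+32 = 121
Depot → #101 → #103 → #104 → #102 → #105 → Depot: 20+5+11+24+28+11 = 99
Depot → #101 → #103 → #104 → #105 → #102 → Depot: 20+5+11+21+28+23 = 108
Depot → #101 → #103 → #105 → #102 → #104 → Depot: 20+5+24+28+24+32 = 133
Depot → #101 → #103 → #105 → #104 → #102 → Depot: 20+5+24+21+24+23 = 117
Depot → #101 → #104 → #102 → #103 → #105 → Depot: 20+16+24+15+24+11 = 110
Depot → #101 → #104 → #102 → #105 → #103 → Depot: 20+16+24+28+24+22 = 134
… (46 more)
Depot → #102 → #101 → #103 → #104 → #105 → Depot: 23+10+5+11+21+11 = 81  ← best
The minimum is 81.
One optimal route: Depot → #102 → #101 → #103 → #104 → #105 → Depot (or its reverse).

81 m — the shortest possible round trip.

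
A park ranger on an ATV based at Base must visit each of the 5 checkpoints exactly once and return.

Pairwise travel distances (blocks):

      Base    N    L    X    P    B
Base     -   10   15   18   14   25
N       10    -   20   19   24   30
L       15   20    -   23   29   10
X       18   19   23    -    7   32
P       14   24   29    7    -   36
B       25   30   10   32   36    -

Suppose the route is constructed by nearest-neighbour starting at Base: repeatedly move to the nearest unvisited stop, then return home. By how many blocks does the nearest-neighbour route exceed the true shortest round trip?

The nearest-neighbour route is 7 blocks longer than optimal.

Base: N=10, P=14, L=15, X=18, B=25 ⇒ N
N: X=19, L=20, P=24, B=30 ⇒ X
X: P=7, L=23, B=32 ⇒ P
P: L=29, B=36 ⇒ L
L: B=10 ⇒ B
NN route Base → N → X → P → L → B → Base costs 100.
Optimal: Base → N → L → B → X → P → Base costs 93 (by enumerating all 60 distinct tours).
Excess = 100 − 93 = 7.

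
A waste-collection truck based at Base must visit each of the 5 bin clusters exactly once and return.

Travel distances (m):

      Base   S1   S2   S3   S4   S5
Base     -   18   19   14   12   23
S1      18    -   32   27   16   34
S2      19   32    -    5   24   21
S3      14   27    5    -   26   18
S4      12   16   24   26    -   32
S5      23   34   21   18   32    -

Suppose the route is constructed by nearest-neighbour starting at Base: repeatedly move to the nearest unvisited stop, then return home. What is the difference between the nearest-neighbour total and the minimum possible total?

Base: S4=12, S3=14, S1=18, S2=19, S5=23 ⇒ S4
S4: S1=16, S2=24, S3=26, S5=32 ⇒ S1
S1: S3=27, S2=32, S5=34 ⇒ S3
S3: S2=5, S5=18 ⇒ S2
S2: S5=21 ⇒ S5
NN route Base → S4 → S1 → S3 → S2 → S5 → Base costs 104.
Optimal: Base → S3 → S2 → S5 → S1 → S4 → Base costs 102 (by enumerating all 60 distinct tours).
Excess = 104 − 102 = 2.

2 m longer than the optimal tour.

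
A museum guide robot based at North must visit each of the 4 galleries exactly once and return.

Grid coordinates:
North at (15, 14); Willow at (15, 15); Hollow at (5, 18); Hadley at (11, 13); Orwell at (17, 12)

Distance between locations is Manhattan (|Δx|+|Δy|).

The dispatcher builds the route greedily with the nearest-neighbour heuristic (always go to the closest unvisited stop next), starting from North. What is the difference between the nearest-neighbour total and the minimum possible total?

From North: Willow=1, Orwell=4, Hadley=5, Hollow=14 → choose Willow (1).
From Willow: Orwell=5, Hadley=6, Hollow=13 → choose Orwell (5).
From Orwell: Hadley=7, Hollow=18 → choose Hadley (7).
From Hadley: Hollow=11 → choose Hollow (11).
NN route North → Willow → Orwell → Hadley → Hollow → North costs 38.
Optimal: North → Willow → Hollow → Hadley → Orwell → North costs 36 (by enumerating all 12 distinct tours).
Excess = 38 − 36 = 2.

2 longer than the optimal tour.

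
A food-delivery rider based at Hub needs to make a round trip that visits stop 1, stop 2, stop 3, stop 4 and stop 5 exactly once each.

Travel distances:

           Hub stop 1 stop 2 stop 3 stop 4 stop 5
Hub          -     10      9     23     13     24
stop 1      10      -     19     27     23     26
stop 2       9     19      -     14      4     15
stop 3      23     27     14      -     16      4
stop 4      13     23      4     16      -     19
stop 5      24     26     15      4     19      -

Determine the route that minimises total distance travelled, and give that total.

Shortest round trip = 69.

With 5 stops there are 5!/2 = 60 distinct round trips (a route and its reverse cost the same).
Hub→stop 1→stop 2→stop 3→stop 4→stop 5→Hub: 10+19+14+16+19+24 = 102
Hub→stop 1→stop 2→stop 3→stop 5→stop 4→Hub: 10+19+14+4+19+13 = 79
Hub→stop 1→stop 2→stop 4→stop 3→stop 5→Hub: 10+19+4+16+4+24 = 77
Hub→stop 1→stop 2→stop 4→stop 5→stop 3→Hub: 10+19+4+19+4+23 = 79
Hub→stop 1→stop 2→stop 5→stop 3→stop 4→Hub: 10+19+15+4+16+13 = 77
Hub→stop 1→stop 2→stop 5→stop 4→stop 3→Hub: 10+19+15+19+16+23 = 102
Hub→stop 1→stop 3→stop 2→stop 4→stop 5→Hub: 10+27+14+4+19+24 = 98
Hub→stop 1→stop 3→stop 2→stop 5→stop 4→Hub: 10+27+14+15+19+13 = 98
Hub→stop 1→stop 3→stop 4→stop 2→stop 5→Hub: 10+27+16+4+15+24 = 96
Hub→stop 1→stop 3→stop 4→stop 5→stop 2→Hub: 10+27+16+19+15+9 = 96
Hub→stop 1→stop 3→stop 5→stop 2→stop 4→Hub: 10+27+4+15+4+13 = 73
Hub→stop 1→stop 3→stop 5→stop 4→stop 2→Hub: 10+27+4+19+4+9 = 73
Hub→stop 1→stop 4→stop 2→stop 3→stop 5→Hub: 10+23+4+14+4+24 = 79
Hub→stop 1→stop 4→stop 2→stop 5→stop 3→Hub: 10+23+4+15+4+23 = 79
… (46 more)
Hub→stop 1→stop 5→stop 3→stop 4→stop 2→Hub: 10+26+4+16+4+9 = 69  ← best
The minimum is 69.
One optimal route: Hub → stop 1 → stop 5 → stop 3 → stop 4 → stop 2 → Hub (or its reverse).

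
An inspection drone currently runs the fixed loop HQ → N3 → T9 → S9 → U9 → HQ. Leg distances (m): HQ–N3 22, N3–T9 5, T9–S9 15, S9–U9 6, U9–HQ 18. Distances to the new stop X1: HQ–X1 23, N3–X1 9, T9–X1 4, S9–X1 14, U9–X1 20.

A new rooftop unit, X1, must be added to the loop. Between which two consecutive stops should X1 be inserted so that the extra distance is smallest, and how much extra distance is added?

Adding 3 m by placing X1 on the T9–S9 leg.

Insertion cost between consecutive stops i–j is d(i,X1) + d(X1,j) − d(i,j):
  between HQ and N3: 23 + 9 − 22 = 10
  between N3 and T9: 9 + 4 − 5 = 8
  between T9 and S9: 4 + 14 − 15 = 3
  between S9 and U9: 14 + 20 − 6 = 28
  between U9 and HQ: 20 + 23 − 18 = 25
Cheapest insertion is between T9 and S9, adding 3.
New total = 66 + 3 = 69.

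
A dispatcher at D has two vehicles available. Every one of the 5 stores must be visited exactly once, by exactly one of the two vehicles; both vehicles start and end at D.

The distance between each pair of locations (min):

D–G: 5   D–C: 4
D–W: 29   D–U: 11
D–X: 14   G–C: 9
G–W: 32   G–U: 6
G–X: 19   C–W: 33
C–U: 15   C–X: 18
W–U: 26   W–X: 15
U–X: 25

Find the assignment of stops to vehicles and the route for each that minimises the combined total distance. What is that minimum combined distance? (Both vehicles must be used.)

74 min — the smallest possible combined total.

Check every non-empty split of the stops between the two vehicles; for each half take its own optimal tour:
  {G} + {C, W, U, X}: 10 + 74 = 84
  {C} + {G, W, U, X}: 8 + 66 = 74
  {G, C} + {W, U, X}: 18 + 66 = 84
  {W} + {G, C, U, X}: 58 + 58 = 116
  {G, W} + {C, U, X}: 66 + 58 = 124
  {C, W} + {G, U, X}: 66 + 50 = 116
  … (15 splits in total)
Best: vehicle 1 D → C → D = 8; vehicle 2 D → G → U → W → X → D = 66; combined 74.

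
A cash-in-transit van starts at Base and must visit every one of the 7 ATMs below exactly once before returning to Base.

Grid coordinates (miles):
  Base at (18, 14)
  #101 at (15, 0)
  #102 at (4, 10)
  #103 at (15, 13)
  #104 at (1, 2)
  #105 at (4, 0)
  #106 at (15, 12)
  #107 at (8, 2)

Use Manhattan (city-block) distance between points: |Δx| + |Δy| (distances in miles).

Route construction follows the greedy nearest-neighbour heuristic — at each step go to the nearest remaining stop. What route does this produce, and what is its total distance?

Nearest-neighbour total = 66 miles; route Base → #103 → #106 → #101 → #107 → #105 → #104 → #102 → Base.

At Base the remaining stops are #103 4, #106 5, #101 17, #102 18, #107 22, #105 28, #104 29; go to #103.
At #103 the remaining stops are #106 1, #101 13, #102 14, #107 18, #105 24, #104 25; go to #106.
At #106 the remaining stops are #101 12, #102 13, #107 17, #105 23, #104 24; go to #101.
At #101 the remaining stops are #107 9, #105 11, #104 16, #102 21; go to #107.
At #107 the remaining stops are #105 6, #104 7, #102 12; go to #105.
At #105 the remaining stops are #104 5, #102 10; go to #104.
At #104 the remaining stops are #102 11; go to #102.
Return #102→Base: 18.
Total = 4 + 1 + 12 + 9 + 6 + 5 + 11 + 18 = 66.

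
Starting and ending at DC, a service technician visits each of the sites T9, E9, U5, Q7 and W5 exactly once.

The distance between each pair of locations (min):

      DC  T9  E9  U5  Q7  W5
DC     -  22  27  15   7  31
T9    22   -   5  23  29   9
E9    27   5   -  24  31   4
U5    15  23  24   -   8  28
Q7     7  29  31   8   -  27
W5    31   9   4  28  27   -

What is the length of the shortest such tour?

Shortest round trip = 74 min.

There are 60 distinct closed tours to check (reversals are equivalent).
DC → T9 → E9 → U5 → Q7 → W5 → DC: 22+5+24+8+27+31 = 117
DC → T9 → E9 → U5 → W5 → Q7 → DC: 22+5+24+28+27+7 = 113
DC → T9 → E9 → Q7 → U5 → W5 → DC: 22+5+31+8+28+31 = 125
DC → T9 → E9 → Q7 → W5 → U5 → DC: 22+5+31+27+28+15 = 128
DC → T9 → E9 → W5 → U5 → Q7 → DC: 22+5+4+28+8+7 = 74
DC → T9 → E9 → W5 → Q7 → U5 → DC: 22+5+4+27+8+15 = 81
DC → T9 → U5 → E9 → Q7 → W5 → DC: 22+23+24+31+27+31 = 158
DC → T9 → U5 → E9 → W5 → Q7 → DC: 22+23+24+4+27+7 = 107
DC → T9 → U5 → Q7 → E9 → W5 → DC: 22+23+8+31+4+31 = 119
DC → T9 → U5 → Q7 → W5 → E9 → DC: 22+23+8+27+4+27 = 111
DC → T9 → U5 → W5 → E9 → Q7 → DC: 22+23+28+4+31+7 = 115
DC → T9 → U5 → W5 → Q7 → E9 → DC: 22+23+28+27+31+27 = 158
DC → T9 → Q7 → E9 → U5 → W5 → DC: 22+29+31+24+28+31 = 165
DC → T9 → Q7 → E9 → W5 → U5 → DC: 22+29+31+4+28+15 = 129
… (46 more)
The minimum is 74.
One optimal route: DC → T9 → E9 → W5 → U5 → Q7 → DC (or its reverse).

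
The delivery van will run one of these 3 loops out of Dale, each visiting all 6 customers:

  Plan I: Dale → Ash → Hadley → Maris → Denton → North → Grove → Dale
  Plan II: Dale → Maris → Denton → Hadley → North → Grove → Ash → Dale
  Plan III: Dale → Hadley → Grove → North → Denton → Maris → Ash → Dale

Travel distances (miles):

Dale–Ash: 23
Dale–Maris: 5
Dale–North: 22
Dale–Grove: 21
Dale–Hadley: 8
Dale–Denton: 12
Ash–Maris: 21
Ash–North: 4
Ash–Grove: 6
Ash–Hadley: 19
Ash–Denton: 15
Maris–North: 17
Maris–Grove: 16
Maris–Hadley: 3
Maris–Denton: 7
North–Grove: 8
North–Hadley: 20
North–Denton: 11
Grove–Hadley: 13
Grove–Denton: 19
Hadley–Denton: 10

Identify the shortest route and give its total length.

79 miles — Plan II is the shortest.

Plan I: 23 + 19 + 3 + 7 + 11 + 8 + 21 = 92
Plan II: 5 + 7 + 10 + 20 + 8 + 6 + 23 = 79
Plan III: 8 + 13 + 8 + 11 + 7 + 21 + 23 = 91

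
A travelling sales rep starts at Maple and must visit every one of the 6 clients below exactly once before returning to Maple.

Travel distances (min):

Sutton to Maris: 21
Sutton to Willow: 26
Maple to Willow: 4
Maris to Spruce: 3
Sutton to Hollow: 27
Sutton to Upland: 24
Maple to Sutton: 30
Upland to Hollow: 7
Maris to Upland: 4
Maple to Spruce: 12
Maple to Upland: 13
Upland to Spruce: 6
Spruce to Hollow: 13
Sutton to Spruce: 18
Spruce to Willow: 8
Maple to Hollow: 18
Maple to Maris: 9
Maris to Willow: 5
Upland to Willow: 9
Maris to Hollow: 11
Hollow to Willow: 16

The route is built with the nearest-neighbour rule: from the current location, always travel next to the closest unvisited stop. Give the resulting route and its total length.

From Maple: distances to unvisited — Willow=4, Maris=9, Spruce=12, Upland=13, Hollow=18, Sutton=30. Nearest is Willow (4).
From Willow: distances to unvisited — Maris=5, Spruce=8, Upland=9, Hollow=16, Sutton=26. Nearest is Maris (5).
From Maris: distances to unvisited — Spruce=3, Upland=4, Hollow=11, Sutton=21. Nearest is Spruce (3).
From Spruce: distances to unvisited — Upland=6, Hollow=13, Sutton=18. Nearest is Upland (6).
From Upland: distances to unvisited — Hollow=7, Sutton=24. Nearest is Hollow (7).
From Hollow: distances to unvisited — Sutton=27. Nearest is Sutton (27).
Return Sutton→Maple: 30.
Total = 4 + 5 + 3 + 6 + 7 + 27 + 30 = 82.

82 min along Maple → Willow → Maris → Spruce → Upland → Hollow → Sutton → Maple.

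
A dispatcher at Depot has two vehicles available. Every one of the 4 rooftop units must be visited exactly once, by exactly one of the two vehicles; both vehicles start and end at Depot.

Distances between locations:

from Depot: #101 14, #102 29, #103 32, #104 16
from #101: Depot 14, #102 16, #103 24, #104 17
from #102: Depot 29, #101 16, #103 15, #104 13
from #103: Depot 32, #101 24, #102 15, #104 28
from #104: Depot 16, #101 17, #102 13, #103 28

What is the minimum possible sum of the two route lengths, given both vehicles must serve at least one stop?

Minimum combined distance: 104.

Try each way of splitting the stops between the two vehicles (each non-empty) and, for each split, find the best tour for each vehicle:
  {#101} + {#102, #103, #104}: 28 + 76 = 104
  {#102} + {#101, #103, #104}: 58 + 82 = 140
  {#101, #102} + {#103, #104}: 59 + 76 = 135
  {#103} + {#101, #102, #104}: 64 + 59 = 123
  {#101, #103} + {#102, #104}: 70 + 58 = 128
  {#102, #103} + {#101, #104}: 76 + 47 = 123
  … (7 splits in total)
Best: vehicle 1 Depot → #101 → Depot = 28; vehicle 2 Depot → #103 → #102 → #104 → Depot = 76; combined 104.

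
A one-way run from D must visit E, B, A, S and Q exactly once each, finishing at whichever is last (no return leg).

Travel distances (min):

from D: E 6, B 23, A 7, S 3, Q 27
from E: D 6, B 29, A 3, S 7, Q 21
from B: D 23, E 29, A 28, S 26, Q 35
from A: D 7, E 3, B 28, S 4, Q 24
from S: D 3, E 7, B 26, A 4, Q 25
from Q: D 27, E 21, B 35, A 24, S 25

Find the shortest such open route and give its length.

There are 5! = 120 possible orderings.
D→E→B→A→S→Q: 6+29+28+4+25 = 92
D→E→B→A→Q→S: 6+29+28+24+25 = 112
D→E→B→S→A→Q: 6+29+26+4+24 = 89
D→E→B→S→Q→A: 6+29+26+25+24 = 110
D→E→B→Q→A→S: 6+29+35+24+4 = 98
D→E→B→Q→S→A: 6+29+35+25+4 = 99
D→E→A→B→S→Q: 6+3+28+26+25 = 88
D→E→A→B→Q→S: 6+3+28+35+25 = 97
D→E→A→S→B→Q: 6+3+4+26+35 = 74
D→E→A→S→Q→B: 6+3+4+25+35 = 73
D→E→A→Q→B→S: 6+3+24+35+26 = 94
D→E→A→Q→S→B: 6+3+24+25+26 = 84
D→E→S→B→A→Q: 6+7+26+28+24 = 91
D→E→S→B→Q→A: 6+7+26+35+24 = 98
… (106 more)
D→S→A→E→Q→B: 3+4+3+21+35 = 66  ← best
The minimum is 66.
One shortest path: D → S → A → E → Q → B.

Shortest open route: 66 min.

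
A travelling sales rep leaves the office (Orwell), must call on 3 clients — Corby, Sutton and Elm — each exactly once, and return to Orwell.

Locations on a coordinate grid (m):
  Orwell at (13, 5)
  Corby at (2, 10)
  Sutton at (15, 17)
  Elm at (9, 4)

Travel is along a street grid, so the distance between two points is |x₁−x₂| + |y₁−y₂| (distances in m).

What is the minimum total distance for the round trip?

Minimum total distance: 52 m.

Orwell - Corby - Sutton - Elm - Orwell: 16+20+19+5 = 60
Orwell - Corby - Elm - Sutton - Orwell: 16+13+19+14 = 62
Orwell - Sutton - Corby - Elm - Orwell: 14+20+13+5 = 52
The minimum is 52.
One optimal route: Orwell → Sutton → Corby → Elm → Orwell (or its reverse).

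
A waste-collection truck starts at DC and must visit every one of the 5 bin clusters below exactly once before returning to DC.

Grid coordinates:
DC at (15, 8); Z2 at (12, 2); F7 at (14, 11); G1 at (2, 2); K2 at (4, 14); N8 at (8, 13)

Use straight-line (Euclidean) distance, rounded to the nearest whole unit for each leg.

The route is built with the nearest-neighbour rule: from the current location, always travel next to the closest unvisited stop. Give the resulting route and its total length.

Total distance 42 via the nearest-neighbour route DC → F7 → N8 → K2 → G1 → Z2 → DC.

From DC: distances to unvisited — F7=3, Z2=7, N8=9, K2=13, G1=14. Nearest is F7 (3).
From F7: distances to unvisited — N8=6, Z2=9, K2=10, G1=15. Nearest is N8 (6).
From N8: distances to unvisited — K2=4, Z2=12, G1=13. Nearest is K2 (4).
From K2: distances to unvisited — G1=12, Z2=14. Nearest is G1 (12).
From G1: distances to unvisited — Z2=10. Nearest is Z2 (10).
Return Z2→DC: 7.
Total = 3 + 6 + 4 + 12 + 10 + 7 = 42.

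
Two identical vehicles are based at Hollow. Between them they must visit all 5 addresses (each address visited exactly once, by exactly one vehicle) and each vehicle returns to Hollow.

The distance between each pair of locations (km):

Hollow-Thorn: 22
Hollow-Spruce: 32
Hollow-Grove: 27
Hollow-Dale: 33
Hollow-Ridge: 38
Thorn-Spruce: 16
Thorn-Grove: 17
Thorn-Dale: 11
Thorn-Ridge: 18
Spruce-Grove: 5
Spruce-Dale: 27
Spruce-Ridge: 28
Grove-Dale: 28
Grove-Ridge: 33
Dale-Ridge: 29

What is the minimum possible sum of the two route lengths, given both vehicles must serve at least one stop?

164 km — the smallest possible combined total.

There are 2^4 − 1 = 15 ways to divide the 5 stops into two non-empty groups. For each, the best each vehicle can do is its own shortest tour through its group:
  {Thorn} + {Spruce, Grove, Dale, Ridge}: 44 + 122 = 166
  {Spruce} + {Thorn, Grove, Dale, Ridge}: 64 + 122 = 186
  {Thorn, Spruce} + {Grove, Dale, Ridge}: 70 + 122 = 192
  {Grove} + {Thorn, Spruce, Dale, Ridge}: 54 + 122 = 176
  {Thorn, Grove} + {Spruce, Dale, Ridge}: 66 + 122 = 188
  {Spruce, Grove} + {Thorn, Dale, Ridge}: 64 + 100 = 164
  … (15 splits in total)
Best: vehicle 1 Hollow → Spruce → Grove → Hollow = 64; vehicle 2 Hollow → Thorn → Dale → Ridge → Hollow = 100; combined 164.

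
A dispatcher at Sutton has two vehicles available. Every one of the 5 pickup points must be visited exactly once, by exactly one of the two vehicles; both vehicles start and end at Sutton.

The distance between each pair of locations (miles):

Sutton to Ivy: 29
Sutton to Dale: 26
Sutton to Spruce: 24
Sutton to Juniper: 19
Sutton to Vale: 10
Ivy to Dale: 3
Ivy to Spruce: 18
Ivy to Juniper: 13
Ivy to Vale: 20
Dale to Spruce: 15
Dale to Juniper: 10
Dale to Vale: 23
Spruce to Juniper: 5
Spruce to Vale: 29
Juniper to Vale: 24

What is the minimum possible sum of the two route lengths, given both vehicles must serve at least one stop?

There are 2^4 − 1 = 15 ways to divide the 5 stops into two non-empty groups. For each, the best each vehicle can do is its own shortest tour through its group:
  {Ivy} + {Dale, Spruce, Juniper, Vale}: 58 + 72 = 130
  {Dale} + {Ivy, Spruce, Juniper, Vale}: 52 + 72 = 124
  {Ivy, Dale} + {Spruce, Juniper, Vale}: 58 + 63 = 121
  {Spruce} + {Ivy, Dale, Juniper, Vale}: 48 + 62 = 110
  {Ivy, Spruce} + {Dale, Juniper, Vale}: 71 + 62 = 133
  {Dale, Spruce} + {Ivy, Juniper, Vale}: 65 + 62 = 127
  … (15 splits in total)
  {Ivy, Dale, Spruce, Juniper} + {Vale}: 71 + 20 = 91  ← best
Best: vehicle 1 Sutton → Ivy → Dale → Spruce → Juniper → Sutton = 71; vehicle 2 Sutton → Vale → Sutton = 20; combined 91.

Minimum combined distance: 91 miles.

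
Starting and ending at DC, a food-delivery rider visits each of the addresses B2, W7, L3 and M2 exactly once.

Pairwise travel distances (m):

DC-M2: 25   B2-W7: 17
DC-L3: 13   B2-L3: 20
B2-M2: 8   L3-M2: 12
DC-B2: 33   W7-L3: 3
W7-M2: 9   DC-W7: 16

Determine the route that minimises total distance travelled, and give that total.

Shortest round trip = 66 m.

With 4 stops there are 4!/2 = 12 distinct round trips (a route and its reverse cost the same).
DC → B2 → W7 → L3 → M2 → DC: 33+17+3+12+25 = 90
DC → B2 → W7 → M2 → L3 → DC: 33+17+9+12+13 = 84
DC → B2 → L3 → W7 → M2 → DC: 33+20+3+9+25 = 90
DC → B2 → L3 → M2 → W7 → DC: 33+20+12+9+16 = 90
DC → B2 → M2 → W7 → L3 → DC: 33+8+9+3+13 = 66
DC → B2 → M2 → L3 → W7 → DC: 33+8+12+3+16 = 72
DC → W7 → B2 → L3 → M2 → DC: 16+17+20+12+25 = 90
DC → W7 → B2 → M2 → L3 → DC: 16+17+8+12+13 = 66
DC → W7 → L3 → B2 → M2 → DC: 16+3+20+8+25 = 72
DC → W7 → M2 → B2 → L3 → DC: 16+9+8+20+13 = 66
DC → L3 → B2 → W7 → M2 → DC: 13+20+17+9+25 = 84
DC → L3 → W7 → B2 → M2 → DC: 13+3+17+8+25 = 66
The minimum is 66.
One optimal route: DC → B2 → M2 → W7 → L3 → DC (or its reverse).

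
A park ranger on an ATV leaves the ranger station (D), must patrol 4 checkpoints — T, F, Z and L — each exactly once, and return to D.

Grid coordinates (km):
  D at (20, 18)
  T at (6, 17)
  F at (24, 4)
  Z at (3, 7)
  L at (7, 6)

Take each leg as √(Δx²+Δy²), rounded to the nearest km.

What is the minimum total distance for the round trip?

With 4 stops there are 4!/2 = 12 distinct round trips (a route and its reverse cost the same).
D-T-F-Z-L-D: 14+22+21+4+18 = 79
D-T-F-L-Z-D: 14+22+17+4+20 = 77
D-T-Z-F-L-D: 14+10+21+17+18 = 80
D-T-Z-L-F-D: 14+10+4+17+15 = 60
D-T-L-F-Z-D: 14+11+17+21+20 = 83
D-T-L-Z-F-D: 14+11+4+21+15 = 65
D-F-T-Z-L-D: 15+22+10+4+18 = 69
D-F-T-L-Z-D: 15+22+11+4+20 = 72
D-F-Z-T-L-D: 15+21+10+11+18 = 75
D-F-L-T-Z-D: 15+17+11+10+20 = 73
D-Z-T-F-L-D: 20+10+22+17+18 = 87
D-Z-F-T-L-D: 20+21+22+11+18 = 92
The minimum is 60.
One optimal route: D → T → Z → L → F → D (or its reverse).

Minimum total distance: 60 km.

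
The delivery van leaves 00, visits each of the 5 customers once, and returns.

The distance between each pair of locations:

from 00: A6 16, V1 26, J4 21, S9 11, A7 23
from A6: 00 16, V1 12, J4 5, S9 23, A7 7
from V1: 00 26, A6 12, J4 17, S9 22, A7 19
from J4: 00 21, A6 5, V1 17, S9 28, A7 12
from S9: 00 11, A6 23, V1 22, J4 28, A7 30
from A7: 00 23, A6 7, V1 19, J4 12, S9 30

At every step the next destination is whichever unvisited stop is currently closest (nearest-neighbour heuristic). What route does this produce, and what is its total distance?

85 along 00 → S9 → V1 → A6 → J4 → A7 → 00.

From 00: distances to unvisited — S9=11, A6=16, J4=21, A7=23, V1=26. Nearest is S9 (11).
From S9: distances to unvisited — V1=22, A6=23, J4=28, A7=30. Nearest is V1 (22).
From V1: distances to unvisited — A6=12, J4=17, A7=19. Nearest is A6 (12).
From A6: distances to unvisited — J4=5, A7=7. Nearest is J4 (5).
From J4: distances to unvisited — A7=12. Nearest is A7 (12).
Return A7→00: 23.
Total = 11 + 22 + 12 + 5 + 12 + 23 = 85.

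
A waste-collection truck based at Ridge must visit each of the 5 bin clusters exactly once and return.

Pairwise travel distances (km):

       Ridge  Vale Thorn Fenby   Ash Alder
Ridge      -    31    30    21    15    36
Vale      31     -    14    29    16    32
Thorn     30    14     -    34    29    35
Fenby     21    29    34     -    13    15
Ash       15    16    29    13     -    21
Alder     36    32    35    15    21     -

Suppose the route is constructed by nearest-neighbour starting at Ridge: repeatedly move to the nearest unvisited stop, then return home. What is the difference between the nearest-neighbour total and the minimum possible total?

Ridge: Ash=15, Fenby=21, Thorn=30, Vale=31, Alder=36 ⇒ Ash
Ash: Fenby=13, Vale=16, Alder=21, Thorn=29 ⇒ Fenby
Fenby: Alder=15, Vale=29, Thorn=34 ⇒ Alder
Alder: Vale=32, Thorn=35 ⇒ Vale
Vale: Thorn=14 ⇒ Thorn
NN route Ridge → Ash → Fenby → Alder → Vale → Thorn → Ridge costs 119.
Optimal: Ridge → Fenby → Alder → Thorn → Vale → Ash → Ridge costs 116 (by enumerating all 60 distinct tours).
Excess = 119 − 116 = 3.

3 km longer than the optimal tour.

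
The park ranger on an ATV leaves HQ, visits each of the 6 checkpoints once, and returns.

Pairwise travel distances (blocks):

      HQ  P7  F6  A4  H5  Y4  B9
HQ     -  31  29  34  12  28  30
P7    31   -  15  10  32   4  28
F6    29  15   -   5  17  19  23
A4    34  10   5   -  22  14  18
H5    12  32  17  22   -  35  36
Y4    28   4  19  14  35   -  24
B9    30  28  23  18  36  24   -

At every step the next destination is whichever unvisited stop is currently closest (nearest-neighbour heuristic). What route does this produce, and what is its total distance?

From HQ: distances to unvisited — H5=12, Y4=28, F6=29, B9=30, P7=31, A4=34. Nearest is H5 (12).
From H5: distances to unvisited — F6=17, A4=22, P7=32, Y4=35, B9=36. Nearest is F6 (17).
From F6: distances to unvisited — A4=5, P7=15, Y4=19, B9=23. Nearest is A4 (5).
From A4: distances to unvisited — P7=10, Y4=14, B9=18. Nearest is P7 (10).
From P7: distances to unvisited — Y4=4, B9=28. Nearest is Y4 (4).
From Y4: distances to unvisited — B9=24. Nearest is B9 (24).
Return B9→HQ: 30.
Total = 12 + 17 + 5 + 10 + 4 + 24 + 30 = 102.

Nearest-neighbour total = 102 blocks; route HQ → H5 → F6 → A4 → P7 → Y4 → B9 → HQ.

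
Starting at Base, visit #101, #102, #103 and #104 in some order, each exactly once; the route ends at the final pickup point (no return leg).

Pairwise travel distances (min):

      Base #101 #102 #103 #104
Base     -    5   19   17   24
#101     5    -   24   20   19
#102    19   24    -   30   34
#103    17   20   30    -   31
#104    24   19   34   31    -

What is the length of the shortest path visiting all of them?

Minimum one-way distance = 85 min.

There are 4! = 24 possible orderings.
Base → #101 → #102 → #103 → #104: 5+24+30+31 = 90
Base → #101 → #102 → #104 → #103: 5+24+34+31 = 94
Base → #101 → #103 → #102 → #104: 5+20+30+34 = 89
Base → #101 → #103 → #104 → #102: 5+20+31+34 = 90
Base → #101 → #104 → #102 → #103: 5+19+34+30 = 88
Base → #101 → #104 → #103 → #102: 5+19+31+30 = 85
Base → #102 → #101 → #103 → #104: 19+24+20+31 = 94
Base → #102 → #101 → #104 → #103: 19+24+19+31 = 93
Base → #102 → #103 → #101 → #104: 19+30+20+19 = 88
Base → #102 → #103 → #104 → #101: 19+30+31+19 = 99
Base → #102 → #104 → #101 → #103: 19+34+19+20 = 92
Base → #102 → #104 → #103 → #101: 19+34+31+20 = 104
Base → #103 → #101 → #102 → #104: 17+20+24+34 = 95
Base → #103 → #101 → #104 → #102: 17+20+19+34 = 90
… (10 more)
The minimum is 85.
One shortest path: Base → #101 → #104 → #103 → #102.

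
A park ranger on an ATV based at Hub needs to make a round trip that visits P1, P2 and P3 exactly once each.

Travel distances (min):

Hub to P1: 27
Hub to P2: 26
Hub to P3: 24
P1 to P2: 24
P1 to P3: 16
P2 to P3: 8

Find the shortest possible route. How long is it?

With 3 stops there are 3!/2 = 3 distinct round trips (a route and its reverse cost the same).
Hub→P1→P2→P3→Hub: 27+24+8+24 = 83
Hub→P1→P3→P2→Hub: 27+16+8+26 = 77
Hub→P2→P1→P3→Hub: 26+24+16+24 = 90
The minimum is 77.
One optimal route: Hub → P1 → P3 → P2 → Hub (or its reverse).

Shortest round trip = 77 min.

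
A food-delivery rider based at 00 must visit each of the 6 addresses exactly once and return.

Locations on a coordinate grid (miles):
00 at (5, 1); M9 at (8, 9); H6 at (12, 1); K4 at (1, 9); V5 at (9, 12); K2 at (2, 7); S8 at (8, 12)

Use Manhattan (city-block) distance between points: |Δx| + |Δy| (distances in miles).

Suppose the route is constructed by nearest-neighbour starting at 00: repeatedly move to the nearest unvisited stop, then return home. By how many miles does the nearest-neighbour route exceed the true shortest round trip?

From 00: H6=7, K2=9, M9=11, K4=12, S8=14, V5=15 → choose H6 (7).
From H6: M9=12, V5=14, S8=15, K2=16, K4=19 → choose M9 (12).
From M9: S8=3, V5=4, K4=7, K2=8 → choose S8 (3).
From S8: V5=1, K4=10, K2=11 → choose V5 (1).
From V5: K4=11, K2=12 → choose K4 (11).
From K4: K2=3 → choose K2 (3).
NN route 00 → H6 → M9 → S8 → V5 → K4 → K2 → 00 costs 46.
Optimal: 00 → H6 → V5 → S8 → M9 → K4 → K2 → 00 costs 44 (by enumerating all 360 distinct tours).
Excess = 46 − 44 = 2.

2 miles longer than the optimal tour.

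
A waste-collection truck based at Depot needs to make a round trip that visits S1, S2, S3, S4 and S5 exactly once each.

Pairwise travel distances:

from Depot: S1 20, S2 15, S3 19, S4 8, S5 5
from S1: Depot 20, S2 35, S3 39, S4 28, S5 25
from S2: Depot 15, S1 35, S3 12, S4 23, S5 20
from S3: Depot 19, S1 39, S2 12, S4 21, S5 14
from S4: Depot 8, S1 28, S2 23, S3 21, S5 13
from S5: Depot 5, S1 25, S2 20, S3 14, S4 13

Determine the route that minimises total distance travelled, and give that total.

There are 60 distinct closed tours to check (reversals are equivalent).
Depot-S1-S2-S3-S4-S5-Depot: 20+35+12+21+13+5 = 106
Depot-S1-S2-S3-S5-S4-Depot: 20+35+12+14+13+8 = 102
Depot-S1-S2-S4-S3-S5-Depot: 20+35+23+21+14+5 = 118
Depot-S1-S2-S4-S5-S3-Depot: 20+35+23+13+14+19 = 124
Depot-S1-S2-S5-S3-S4-Depot: 20+35+20+14+21+8 = 118
Depot-S1-S2-S5-S4-S3-Depot: 20+35+20+13+21+19 = 128
Depot-S1-S3-S2-S4-S5-Depot: 20+39+12+23+13+5 = 112
Depot-S1-S3-S2-S5-S4-Depot: 20+39+12+20+13+8 = 112
Depot-S1-S3-S4-S2-S5-Depot: 20+39+21+23+20+5 = 128
Depot-S1-S3-S4-S5-S2-Depot: 20+39+21+13+20+15 = 128
Depot-S1-S3-S5-S2-S4-Depot: 20+39+14+20+23+8 = 124
Depot-S1-S3-S5-S4-S2-Depot: 20+39+14+13+23+15 = 124
Depot-S1-S4-S2-S3-S5-Depot: 20+28+23+12+14+5 = 102
Depot-S1-S4-S2-S5-S3-Depot: 20+28+23+20+14+19 = 124
… (46 more)
The minimum is 102.
One optimal route: Depot → S1 → S2 → S3 → S5 → S4 → Depot (or its reverse).

Shortest round trip = 102.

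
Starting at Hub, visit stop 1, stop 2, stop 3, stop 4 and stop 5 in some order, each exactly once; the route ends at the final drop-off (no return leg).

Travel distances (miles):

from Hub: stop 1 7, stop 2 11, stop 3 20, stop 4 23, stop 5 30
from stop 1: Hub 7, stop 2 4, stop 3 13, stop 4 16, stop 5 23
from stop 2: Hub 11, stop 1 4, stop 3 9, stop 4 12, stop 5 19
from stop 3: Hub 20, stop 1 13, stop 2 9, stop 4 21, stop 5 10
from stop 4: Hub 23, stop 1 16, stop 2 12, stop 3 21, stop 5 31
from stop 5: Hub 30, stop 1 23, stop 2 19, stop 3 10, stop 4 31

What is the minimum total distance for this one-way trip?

Minimum one-way distance = 54 miles.

There are 5! = 120 possible orderings.
Hub → stop 1 → stop 2 → stop 3 → stop 4 → stop 5: 7+4+9+21+31 = 72
Hub → stop 1 → stop 2 → stop 3 → stop 5 → stop 4: 7+4+9+10+31 = 61
Hub → stop 1 → stop 2 → stop 4 → stop 3 → stop 5: 7+4+12+21+10 = 54
Hub → stop 1 → stop 2 → stop 4 → stop 5 → stop 3: 7+4+12+31+10 = 64
Hub → stop 1 → stop 2 → stop 5 → stop 3 → stop 4: 7+4+19+10+21 = 61
Hub → stop 1 → stop 2 → stop 5 → stop 4 → stop 3: 7+4+19+31+21 = 82
Hub → stop 1 → stop 3 → stop 2 → stop 4 → stop 5: 7+13+9+12+31 = 72
Hub → stop 1 → stop 3 → stop 2 → stop 5 → stop 4: 7+13+9+19+31 = 79
Hub → stop 1 → stop 3 → stop 4 → stop 2 → stop 5: 7+13+21+12+19 = 72
Hub → stop 1 → stop 3 → stop 4 → stop 5 → stop 2: 7+13+21+31+19 = 91
Hub → stop 1 → stop 3 → stop 5 → stop 2 → stop 4: 7+13+10+19+12 = 61
Hub → stop 1 → stop 3 → stop 5 → stop 4 → stop 2: 7+13+10+31+12 = 73
Hub → stop 1 → stop 4 → stop 2 → stop 3 → stop 5: 7+16+12+9+10 = 54
Hub → stop 1 → stop 4 → stop 2 → stop 5 → stop 3: 7+16+12+19+10 = 64
… (106 more)
The minimum is 54.
One shortest path: Hub → stop 1 → stop 2 → stop 4 → stop 3 → stop 5.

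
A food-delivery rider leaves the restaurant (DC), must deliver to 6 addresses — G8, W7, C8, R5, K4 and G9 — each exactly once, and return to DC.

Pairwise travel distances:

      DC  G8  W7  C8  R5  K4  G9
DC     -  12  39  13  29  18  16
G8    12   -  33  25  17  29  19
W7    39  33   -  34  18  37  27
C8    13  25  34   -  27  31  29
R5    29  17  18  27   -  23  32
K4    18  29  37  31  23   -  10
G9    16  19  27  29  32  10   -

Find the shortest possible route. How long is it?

There are 360 distinct closed tours to check (reversals are equivalent).
DC-G8-W7-C8-R5-K4-G9-DC: 12+33+34+27+23+10+16 = 155
DC-G8-W7-C8-R5-G9-K4-DC: 12+33+34+27+32+10+18 = 166
DC-G8-W7-C8-K4-R5-G9-DC: 12+33+34+31+23+32+16 = 181
DC-G8-W7-C8-K4-G9-R5-DC: 12+33+34+31+10+32+29 = 181
DC-G8-W7-C8-G9-R5-K4-DC: 12+33+34+29+32+23+18 = 181
DC-G8-W7-C8-G9-K4-R5-DC: 12+33+34+29+10+23+29 = 170
DC-G8-W7-R5-C8-K4-G9-DC: 12+33+18+27+31+10+16 = 147
DC-G8-W7-R5-C8-G9-K4-DC: 12+33+18+27+29+10+18 = 147
… (352 more)
DC-G8-R5-W7-G9-K4-C8-DC: 12+17+18+27+10+31+13 = 128  ← best
The minimum is 128.
One optimal route: DC → G8 → R5 → W7 → G9 → K4 → C8 → DC (or its reverse).

Minimum total distance: 128.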